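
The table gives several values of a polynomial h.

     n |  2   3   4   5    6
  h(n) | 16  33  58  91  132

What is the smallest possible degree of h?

2

Forward differences of the values at n = 2, 3, 4, 5, 6:
  h  : 16  33  58  91  132
  Δ  : 17  25  33  41
  Δ^2: 8  8  8
  Δ^3: 0  0
  Δ^4: 0
The second differences are constant (8) and nonzero, while all higher differences vanish, so the minimal degree is 2.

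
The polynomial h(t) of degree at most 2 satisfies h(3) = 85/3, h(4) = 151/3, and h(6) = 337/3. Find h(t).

h(t) = 3t^2 + t - 5/3

Write h(t) = at^2 + bt + c. Substituting each data point gives a linear system:
  9a + 3b + c = 85/3
  16a + 4b + c = 151/3
  36a + 6b + c = 337/3
Solving the system yields a = 3, b = 1, c = -5/3.
So h(t) = 3t^2 + t - 5/3.
Check: h(6) = 337/3. ✓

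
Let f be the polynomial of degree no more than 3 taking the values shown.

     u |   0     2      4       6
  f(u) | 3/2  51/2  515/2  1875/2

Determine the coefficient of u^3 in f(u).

5

Write f(u) = au^3 + bu^2 + cu + d. Substituting each data point gives a linear system:
  d = 3/2
  8a + 4b + 2c + d = 51/2
  64a + 16b + 4c + d = 515/2
  216a + 36b + 6c + d = 1875/2
Solving the system yields a = 5, b = -4, c = 0, d = 3/2.
So f(u) = 5u^3 - 4u^2 + 3/2.
The leading coefficient is 5.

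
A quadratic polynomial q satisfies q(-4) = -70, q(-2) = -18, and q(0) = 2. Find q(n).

Write q(n) = an^2 + bn + c. Substituting each data point gives a linear system:
  16a - 4b + c = -70
  4a - 2b + c = -18
  c = 2
Solving the system yields a = -4, b = 2, c = 2.
So q(n) = -4n^2 + 2n + 2.
Check: q(-2) = -18. ✓

q(n) = -4n^2 + 2n + 2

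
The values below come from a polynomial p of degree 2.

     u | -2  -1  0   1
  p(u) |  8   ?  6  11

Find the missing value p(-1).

5

The 3 known points determine the degree-2 polynomial uniquely.
Write p(u) = au^2 + bu + c. Substituting each data point gives a linear system:
  4a - 2b + c = 8
  c = 6
  a + b + c = 11
Solving the system yields a = 2, b = 3, c = 6.
So p(u) = 2u² + 3u + 6.
Then p(-1) = 5.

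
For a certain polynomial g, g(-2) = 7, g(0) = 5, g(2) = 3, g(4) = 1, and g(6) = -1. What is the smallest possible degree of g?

Forward differences of the values at s = -2, 0, 2, 4, 6:
  g  : 7  5  3  1  -1
  Δ  : -2  -2  -2  -2
  Δ^2: 0  0  0
  Δ^3: 0  0
  Δ^4: 0
The first differences are constant (-2) and nonzero, while all higher differences vanish, so the minimal degree is 1.

1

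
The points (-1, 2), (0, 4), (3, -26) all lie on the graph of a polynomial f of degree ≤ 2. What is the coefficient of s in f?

-1

Write f(s) = as^2 + bs + c. Substituting each data point gives a linear system:
  a - b + c = 2
  c = 4
  9a + 3b + c = -26
Solving the system yields a = -3, b = -1, c = 4.
So f(s) = -3s^2 - s + 4.
The coefficient of s is -1.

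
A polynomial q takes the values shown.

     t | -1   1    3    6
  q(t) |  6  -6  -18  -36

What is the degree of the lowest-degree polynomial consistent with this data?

1

Divided differences on the nodes -1, 1, 3, 6:
  order 0: 6  -6  -18  -36
  order 1: -6  -6  -6
  order 2: 0  0
  order 3: 0
The order-1 divided differences are all -6 (nonzero) and every higher order vanishes, so the data lies on a polynomial of degree exactly 1.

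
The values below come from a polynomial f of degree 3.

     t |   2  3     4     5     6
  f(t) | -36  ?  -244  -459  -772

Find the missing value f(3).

The 4 known points determine the degree-3 polynomial uniquely.
Write f(t) = at^3 + bt^2 + ct + d. Substituting each data point gives a linear system:
  8a + 4b + 2c + d = -36
  64a + 16b + 4c + d = -244
  125a + 25b + 5c + d = -459
  216a + 36b + 6c + d = -772
Solving the system yields a = -3, b = -4, c = 4, d = -4.
So f(t) = -3t³ - 4t² + 4t - 4.
Then f(3) = -109.

-109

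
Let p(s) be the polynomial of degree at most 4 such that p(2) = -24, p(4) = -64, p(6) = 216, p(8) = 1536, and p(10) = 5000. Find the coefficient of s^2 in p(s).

Write p(s) = as^4 + bs^3 + cs^2 + ds + e. Substituting each data point gives a linear system:
  16a + 8b + 4c + 2d + e = -24
  256a + 64b + 16c + 4d + e = -64
  1296a + 216b + 36c + 6d + e = 216
  4096a + 512b + 64c + 8d + e = 1536
  10000a + 1000b + 100c + 10d + e = 5000
Solving the system yields a = 1, b = -5, c = 0, d = 0, e = 0.
So p(s) = s^4 - 5s^3.
The coefficient of s^2 is 0.

0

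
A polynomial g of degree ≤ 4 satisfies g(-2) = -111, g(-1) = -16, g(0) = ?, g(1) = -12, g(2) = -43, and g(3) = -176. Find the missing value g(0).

On equispaced nodes a degree-4 polynomial has vanishing fifth forward difference, so
  - g(-2) + 5·g(-1) - 10·g(0) + 10·g(1) - 5·g(2) + g(3) = 0.
Substituting the known values and solving for g(0):
  -10·g(0) = 50
  g(0) = -5.

-5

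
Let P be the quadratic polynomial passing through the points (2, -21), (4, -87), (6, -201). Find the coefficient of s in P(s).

3

Write P(s) = as^2 + bs + c. Substituting each data point gives a linear system:
  4a + 2b + c = -21
  16a + 4b + c = -87
  36a + 6b + c = -201
Solving the system yields a = -6, b = 3, c = -3.
So P(s) = -6s^2 + 3s - 3.
The coefficient of s is 3.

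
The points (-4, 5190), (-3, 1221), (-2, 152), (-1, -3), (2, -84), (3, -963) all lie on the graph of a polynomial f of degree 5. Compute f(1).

Write f(t) = at^5 + bt^4 + ct^3 + dt^2 + et + k. Substituting each data point gives a linear system:
  -1024a + 256b - 64c + 16d - 4e + k = 5190
  -243a + 81b - 27c + 9d - 3e + k = 1221
  -32a + 16b - 8c + 4d - 2e + k = 152
  -a + b - c + d - e + k = -3
  32a + 16b + 8c + 4d + 2e + k = -84
  243a + 81b + 27c + 9d + 3e + k = -963
Solving the system yields a = -5, b = 1, c = 4, d = 6, e = 5, k = -6.
So f(t) = -5t⁵ + t⁴ + 4t³ + 6t² + 5t - 6.
Then f(1) = 5.

5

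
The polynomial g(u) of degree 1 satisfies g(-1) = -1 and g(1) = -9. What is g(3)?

-17

Using the Lagrange interpolation formula with nodes -1, 1:
  L_0(u) = (u - 1) / -2
  L_1(u) = (u + 1) / 2
Then g(u) = -1·L_0(u) - 9·L_1(u).
Expanding and collecting terms gives g(u) = -4u - 5.
Evaluating at u = 3: g(3) = -17.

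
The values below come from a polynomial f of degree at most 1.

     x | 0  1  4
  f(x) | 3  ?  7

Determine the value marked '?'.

4

The 2 known points determine the degree-1 polynomial uniquely.
Write f(x) = ax + b. Substituting each data point gives a linear system:
  b = 3
  4a + b = 7
Solving the system yields a = 1, b = 3.
So f(x) = x + 3.
Then f(1) = 4.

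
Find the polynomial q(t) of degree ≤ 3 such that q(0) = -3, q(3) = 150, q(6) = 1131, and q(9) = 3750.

q(t) = 5t^3 + t^2 + 3t - 3

Write q(t) = at^3 + bt^2 + ct + d. Substituting each data point gives a linear system:
  d = -3
  27a + 9b + 3c + d = 150
  216a + 36b + 6c + d = 1131
  729a + 81b + 9c + d = 3750
Solving the system yields a = 5, b = 1, c = 3, d = -3.
So q(t) = 5t³ + t² + 3t - 3.
Check: q(6) = 1131. ✓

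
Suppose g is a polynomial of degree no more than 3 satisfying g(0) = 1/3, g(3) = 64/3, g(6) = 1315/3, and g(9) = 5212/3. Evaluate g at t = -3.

Write g(t) = at^3 + bt^2 + ct + d. Substituting each data point gives a linear system:
  d = 1/3
  27a + 9b + 3c + d = 64/3
  216a + 36b + 6c + d = 1315/3
  729a + 81b + 9c + d = 5212/3
Solving the system yields a = 3, b = -5, c = -5, d = 1/3.
So g(t) = 3t^3 - 5t^2 - 5t + 1/3.
Then g(-3) = -332/3.

-332/3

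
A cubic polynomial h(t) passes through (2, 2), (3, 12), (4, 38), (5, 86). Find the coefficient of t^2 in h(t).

Write h(t) = at^3 + bt^2 + ct + d. Substituting each data point gives a linear system:
  8a + 4b + 2c + d = 2
  27a + 9b + 3c + d = 12
  64a + 16b + 4c + d = 38
  125a + 25b + 5c + d = 86
Solving the system yields a = 1, b = -1, c = -4, d = 6.
So h(t) = t³ - t² - 4t + 6.
The coefficient of t^2 is -1.

-1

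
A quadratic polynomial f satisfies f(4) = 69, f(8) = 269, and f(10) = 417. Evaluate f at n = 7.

207

Write f(n) = an^2 + bn + c. Substituting each data point gives a linear system:
  16a + 4b + c = 69
  64a + 8b + c = 269
  100a + 10b + c = 417
Solving the system yields a = 4, b = 2, c = -3.
So f(n) = 4n^2 + 2n - 3.
Then f(7) = 207.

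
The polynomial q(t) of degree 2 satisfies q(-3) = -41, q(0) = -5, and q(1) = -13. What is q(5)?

Using the Lagrange interpolation formula with nodes -3, 0, 1:
  L_0(t) = t(t - 1) / 12
  L_1(t) = (t + 3)(t - 1) / -3
  L_2(t) = (t + 3)t / 4
Then q(t) = -41·L_0(t) - 5·L_1(t) - 13·L_2(t).
Expanding and collecting terms gives q(t) = -5t² - 3t - 5.
Evaluating at t = 5: q(5) = -145.

-145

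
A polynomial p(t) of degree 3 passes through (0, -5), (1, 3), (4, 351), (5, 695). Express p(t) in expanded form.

Write p(t) = at^3 + bt^2 + ct + d. Substituting each data point gives a linear system:
  d = -5
  a + b + c + d = 3
  64a + 16b + 4c + d = 351
  125a + 25b + 5c + d = 695
Solving the system yields a = 6, b = -3, c = 5, d = -5.
So p(t) = 6t³ - 3t² + 5t - 5.
Check: p(5) = 695. ✓

p(t) = 6t^3 - 3t^2 + 5t - 5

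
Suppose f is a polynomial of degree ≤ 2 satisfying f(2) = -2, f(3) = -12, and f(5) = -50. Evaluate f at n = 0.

Write f(n) = an^2 + bn + c. Substituting each data point gives a linear system:
  4a + 2b + c = -2
  9a + 3b + c = -12
  25a + 5b + c = -50
Solving the system yields a = -3, b = 5, c = 0.
So f(n) = -3n^2 + 5n.
Then f(0) = 0.

0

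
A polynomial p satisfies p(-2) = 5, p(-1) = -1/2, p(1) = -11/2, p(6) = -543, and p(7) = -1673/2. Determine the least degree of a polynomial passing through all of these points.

Divided differences on the nodes -2, -1, 1, 6, 7:
  order 0: 5  -1/2  -11/2  -543  -1673/2
  order 1: -11/2  -5/2  -215/2  -587/2
  order 2: 1  -15  -31
  order 3: -2  -2
  order 4: 0
The order-3 divided differences are all -2 (nonzero) and every higher order vanishes, so the data lies on a polynomial of degree exactly 3.

3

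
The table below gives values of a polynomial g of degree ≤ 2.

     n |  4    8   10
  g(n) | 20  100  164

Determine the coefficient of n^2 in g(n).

2

Write g(n) = an^2 + bn + c. Substituting each data point gives a linear system:
  16a + 4b + c = 20
  64a + 8b + c = 100
  100a + 10b + c = 164
Solving the system yields a = 2, b = -4, c = 4.
So g(n) = 2n^2 - 4n + 4.
The leading coefficient is 2.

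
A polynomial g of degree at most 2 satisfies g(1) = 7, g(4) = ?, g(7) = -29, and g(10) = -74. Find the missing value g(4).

The 3 known points determine the degree-2 polynomial uniquely.
Write g(s) = as^2 + bs + c. Substituting each data point gives a linear system:
  a + b + c = 7
  49a + 7b + c = -29
  100a + 10b + c = -74
Solving the system yields a = -1, b = 2, c = 6.
So g(s) = -s² + 2s + 6.
Then g(4) = -2.

-2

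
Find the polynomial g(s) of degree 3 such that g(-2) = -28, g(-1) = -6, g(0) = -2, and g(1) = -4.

g(s) = 2s^3 - 3s^2 - s - 2

Using the Lagrange interpolation formula with nodes -2, -1, 0, 1:
  L_0(s) = (s + 1)s(s - 1) / -6
  L_1(s) = (s + 2)s(s - 1) / 2
  L_2(s) = (s + 2)(s + 1)(s - 1) / -2
  L_3(s) = (s + 2)(s + 1)s / 6
Then g(s) = -28·L_0(s) - 6·L_1(s) - 2·L_2(s) - 4·L_3(s).
Expanding and collecting terms gives g(s) = 2s^3 - 3s^2 - s - 2.
Check: g(-1) = -6. ✓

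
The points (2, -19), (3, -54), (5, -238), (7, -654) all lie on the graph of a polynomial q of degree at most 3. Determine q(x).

Write q(x) = ax^3 + bx^2 + cx + d. Substituting each data point gives a linear system:
  8a + 4b + 2c + d = -19
  27a + 9b + 3c + d = -54
  125a + 25b + 5c + d = -238
  343a + 49b + 7c + d = -654
Solving the system yields a = -2, b = 1, c = -2, d = -3.
So q(x) = -2x^3 + x^2 - 2x - 3.
Check: q(7) = -654. ✓

q(x) = -2x^3 + x^2 - 2x - 3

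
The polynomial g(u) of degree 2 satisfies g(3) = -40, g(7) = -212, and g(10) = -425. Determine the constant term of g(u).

Write g(u) = au^2 + bu + c. Substituting each data point gives a linear system:
  9a + 3b + c = -40
  49a + 7b + c = -212
  100a + 10b + c = -425
Solving the system yields a = -4, b = -3, c = 5.
So g(u) = -4u² - 3u + 5.
The constant term is 5.

5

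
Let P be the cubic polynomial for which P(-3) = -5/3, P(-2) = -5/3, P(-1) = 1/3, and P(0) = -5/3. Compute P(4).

-509/3

Forward differences of the values at s = -3, -2, -1, 0:
  P  : -5/3  -5/3  1/3  -5/3
  Δ  : 0  2  -2
  Δ^2: 2  -4
  Δ^3: -6
The third differences are constant, confirming degree 3.
Interpolating (Newton forward form) and evaluating at s = 4 gives P(4) = -509/3.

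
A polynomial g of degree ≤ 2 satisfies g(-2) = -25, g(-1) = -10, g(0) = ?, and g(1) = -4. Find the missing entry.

The 3 known points determine the degree-2 polynomial uniquely.
Write g(s) = as^2 + bs + c. Substituting each data point gives a linear system:
  4a - 2b + c = -25
  a - b + c = -10
  a + b + c = -4
Solving the system yields a = -4, b = 3, c = -3.
So g(s) = -4s^2 + 3s - 3.
Then g(0) = -3.

-3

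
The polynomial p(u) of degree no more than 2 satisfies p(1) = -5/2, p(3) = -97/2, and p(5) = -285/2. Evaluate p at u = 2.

-39/2

Write p(u) = au^2 + bu + c. Substituting each data point gives a linear system:
  a + b + c = -5/2
  9a + 3b + c = -97/2
  25a + 5b + c = -285/2
Solving the system yields a = -6, b = 1, c = 5/2.
So p(u) = -6u^2 + u + 5/2.
Then p(2) = -39/2.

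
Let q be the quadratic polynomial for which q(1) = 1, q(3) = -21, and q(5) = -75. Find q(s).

Write q(s) = as^2 + bs + c. Substituting each data point gives a linear system:
  a + b + c = 1
  9a + 3b + c = -21
  25a + 5b + c = -75
Solving the system yields a = -4, b = 5, c = 0.
So q(s) = -4s^2 + 5s.
Check: q(5) = -75. ✓

q(s) = -4s^2 + 5s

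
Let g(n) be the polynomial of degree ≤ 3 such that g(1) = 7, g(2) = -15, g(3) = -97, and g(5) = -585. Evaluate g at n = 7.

-1745

Write g(n) = an^3 + bn^2 + cn + d. Substituting each data point gives a linear system:
  a + b + c + d = 7
  8a + 4b + 2c + d = -15
  27a + 9b + 3c + d = -97
  125a + 25b + 5c + d = -585
Solving the system yields a = -6, b = 6, c = 2, d = 5.
So g(n) = -6n³ + 6n² + 2n + 5.
Then g(7) = -1745.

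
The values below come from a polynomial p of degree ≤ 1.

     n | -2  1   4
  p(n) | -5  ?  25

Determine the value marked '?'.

The 2 known points determine the degree-1 polynomial uniquely.
Write p(n) = an + b. Substituting each data point gives a linear system:
  -2a + b = -5
  4a + b = 25
Solving the system yields a = 5, b = 5.
So p(n) = 5n + 5.
Then p(1) = 10.

10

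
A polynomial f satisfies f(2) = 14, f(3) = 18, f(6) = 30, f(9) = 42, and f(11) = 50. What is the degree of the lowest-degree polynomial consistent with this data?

1

Divided differences on the nodes 2, 3, 6, 9, 11:
  order 0: 14  18  30  42  50
  order 1: 4  4  4  4
  order 2: 0  0  0
  order 3: 0  0
  order 4: 0
The order-1 divided differences are all 4 (nonzero) and every higher order vanishes, so the data lies on a polynomial of degree exactly 1.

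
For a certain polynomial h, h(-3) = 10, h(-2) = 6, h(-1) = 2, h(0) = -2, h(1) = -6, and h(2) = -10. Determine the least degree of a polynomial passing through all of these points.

Forward differences of the values at n = -3, -2, -1, 0, 1, 2:
  h  : 10  6  2  -2  -6  -10
  Δ  : -4  -4  -4  -4  -4
  Δ^2: 0  0  0  0
  Δ^3: 0  0  0
  Δ^4: 0  0
  Δ^5: 0
The first differences are constant (-4) and nonzero, while all higher differences vanish, so the minimal degree is 1.

1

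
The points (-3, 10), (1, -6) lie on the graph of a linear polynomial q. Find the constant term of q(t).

-2

Write q(t) = at + b. Substituting each data point gives a linear system:
  -3a + b = 10
  a + b = -6
Solving the system yields a = -4, b = -2.
So q(t) = -4t - 2.
The constant term is -2.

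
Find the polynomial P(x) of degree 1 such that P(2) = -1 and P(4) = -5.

P(x) = -2x + 3

Write P(x) = ax + b. Substituting each data point gives a linear system:
  2a + b = -1
  4a + b = -5
Solving the system yields a = -2, b = 3.
So P(x) = -2x + 3.
Check: P(2) = -1. ✓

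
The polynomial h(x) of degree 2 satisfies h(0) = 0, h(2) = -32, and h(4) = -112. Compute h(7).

Using the Lagrange interpolation formula with nodes 0, 2, 4:
  L_0(x) = (x - 2)(x - 4) / 8
  L_1(x) = x(x - 4) / -4
  L_2(x) = x(x - 2) / 8
Then h(x) = 0·L_0(x) - 32·L_1(x) - 112·L_2(x).
Expanding and collecting terms gives h(x) = -6x² - 4x.
Evaluating at x = 7: h(7) = -322.

-322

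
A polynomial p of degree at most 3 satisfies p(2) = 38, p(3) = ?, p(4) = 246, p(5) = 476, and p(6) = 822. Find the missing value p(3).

The 4 known points determine the degree-3 polynomial uniquely.
Write p(s) = as^3 + bs^2 + cs + d. Substituting each data point gives a linear system:
  8a + 4b + 2c + d = 38
  64a + 16b + 4c + d = 246
  125a + 25b + 5c + d = 476
  216a + 36b + 6c + d = 822
Solving the system yields a = 4, b = -2, c = 4, d = 6.
So p(s) = 4s³ - 2s² + 4s + 6.
Then p(3) = 108.

108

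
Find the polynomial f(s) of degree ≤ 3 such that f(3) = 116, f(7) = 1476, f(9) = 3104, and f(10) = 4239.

Write f(s) = as^3 + bs^2 + cs + d. Substituting each data point gives a linear system:
  27a + 9b + 3c + d = 116
  343a + 49b + 7c + d = 1476
  729a + 81b + 9c + d = 3104
  1000a + 100b + 10c + d = 4239
Solving the system yields a = 4, b = 3, c = -6, d = -1.
So f(s) = 4s^3 + 3s^2 - 6s - 1.
Check: f(10) = 4239. ✓

f(s) = 4s^3 + 3s^2 - 6s - 1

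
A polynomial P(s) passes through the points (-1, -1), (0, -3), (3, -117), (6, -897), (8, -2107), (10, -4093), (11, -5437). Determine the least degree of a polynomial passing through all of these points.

Divided differences on the nodes -1, 0, 3, 6, 8, 10, 11:
  order 0: -1  -3  -117  -897  -2107  -4093  -5437
  order 1: -2  -38  -260  -605  -993  -1344
  order 2: -9  -37  -69  -97  -117
  order 3: -4  -4  -4  -4
  order 4: 0  0  0
  order 5: 0  0
  order 6: 0
The order-3 divided differences are all -4 (nonzero) and every higher order vanishes, so the data lies on a polynomial of degree exactly 3.

3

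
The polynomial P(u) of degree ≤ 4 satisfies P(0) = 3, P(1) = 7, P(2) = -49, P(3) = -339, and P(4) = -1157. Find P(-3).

-429

Using the Lagrange interpolation formula with nodes 0, 1, 2, 3, 4:
  L_0(u) = (u - 1)(u - 2)(u - 3)(u - 4) / 24
  L_1(u) = u(u - 2)(u - 3)(u - 4) / -6
  L_2(u) = u(u - 1)(u - 3)(u - 4) / 4
  L_3(u) = u(u - 1)(u - 2)(u - 4) / -6
  L_4(u) = u(u - 1)(u - 2)(u - 3) / 24
Then P(u) = 3·L_0(u) + 7·L_1(u) - 49·L_2(u) - 339·L_3(u) - 1157·L_4(u).
Expanding and collecting terms gives P(u) = -5u⁴ + u³ + 2u² + 6u + 3.
Evaluating at u = -3: P(-3) = -429.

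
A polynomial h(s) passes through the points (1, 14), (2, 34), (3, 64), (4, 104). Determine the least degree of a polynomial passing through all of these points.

Forward differences of the values at s = 1, 2, 3, 4:
  h  : 14  34  64  104
  Δ  : 20  30  40
  Δ^2: 10  10
  Δ^3: 0
The second differences are constant (10) and nonzero, while all higher differences vanish, so the minimal degree is 2.

2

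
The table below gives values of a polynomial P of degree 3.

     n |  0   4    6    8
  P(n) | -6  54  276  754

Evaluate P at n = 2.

-8

Using the Lagrange interpolation formula with nodes 0, 4, 6, 8:
  L_0(n) = (n - 4)(n - 6)(n - 8) / -192
  L_1(n) = n(n - 6)(n - 8) / 32
  L_2(n) = n(n - 4)(n - 8) / -24
  L_3(n) = n(n - 4)(n - 6) / 64
Then P(n) = -6·L_0(n) + 54·L_1(n) + 276·L_2(n) + 754·L_3(n).
Expanding and collecting terms gives P(n) = 2n^3 - 4n^2 - n - 6.
Evaluating at n = 2: P(2) = -8.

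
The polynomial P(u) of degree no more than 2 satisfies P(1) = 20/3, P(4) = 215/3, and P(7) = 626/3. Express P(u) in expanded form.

P(u) = 4u^2 + (5/3)u + 1

Using the Lagrange interpolation formula with nodes 1, 4, 7:
  L_0(u) = (u - 4)(u - 7) / 18
  L_1(u) = (u - 1)(u - 7) / -9
  L_2(u) = (u - 1)(u - 4) / 18
Then P(u) = 20/3·L_0(u) + 215/3·L_1(u) + 626/3·L_2(u).
Expanding and collecting terms gives P(u) = 4u^2 + (5/3)u + 1.
Check: P(4) = 215/3. ✓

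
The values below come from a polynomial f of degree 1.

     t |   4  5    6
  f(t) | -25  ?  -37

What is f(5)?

-31

On equispaced nodes a degree-1 polynomial has vanishing second forward difference, so
  f(4) - 2·f(5) + f(6) = 0.
Substituting the known values and solving for f(5):
  -2·f(5) = 62
  f(5) = -31.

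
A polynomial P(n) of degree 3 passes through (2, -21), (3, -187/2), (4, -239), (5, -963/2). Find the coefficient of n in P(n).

6

Write P(n) = an^3 + bn^2 + cn + d. Substituting each data point gives a linear system:
  8a + 4b + 2c + d = -21
  27a + 9b + 3c + d = -187/2
  64a + 16b + 4c + d = -239
  125a + 25b + 5c + d = -963/2
Solving the system yields a = -4, b = -1/2, c = 6, d = 1.
So P(n) = -4n^3 - (1/2)n^2 + 6n + 1.
The coefficient of n is 6.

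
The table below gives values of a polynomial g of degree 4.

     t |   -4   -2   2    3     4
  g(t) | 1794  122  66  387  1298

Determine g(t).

Write g(t) = at^4 + bt^3 + ct^2 + dt + e. Substituting each data point gives a linear system:
  256a - 64b + 16c - 4d + e = 1794
  16a - 8b + 4c - 2d + e = 122
  16a + 8b + 4c + 2d + e = 66
  81a + 27b + 9c + 3d + e = 387
  256a + 64b + 16c + 4d + e = 1298
Solving the system yields a = 6, b = -4, c = 1, d = 2, e = -6.
So g(t) = 6t⁴ - 4t³ + t² + 2t - 6.
Check: g(2) = 66. ✓

g(t) = 6t^4 - 4t^3 + t^2 + 2t - 6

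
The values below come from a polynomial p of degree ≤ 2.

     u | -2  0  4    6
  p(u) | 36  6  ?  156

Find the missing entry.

66

The 3 known points determine the degree-2 polynomial uniquely.
Write p(u) = au^2 + bu + c. Substituting each data point gives a linear system:
  4a - 2b + c = 36
  c = 6
  36a + 6b + c = 156
Solving the system yields a = 5, b = -5, c = 6.
So p(u) = 5u^2 - 5u + 6.
Then p(4) = 66.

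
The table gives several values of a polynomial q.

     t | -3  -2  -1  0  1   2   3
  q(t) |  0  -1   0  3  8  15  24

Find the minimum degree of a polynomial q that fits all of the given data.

2

Forward differences of the values at t = -3, -2, -1, 0, 1, 2, 3:
  q  : 0  -1  0  3  8  15  24
  Δ  : -1  1  3  5  7  9
  Δ^2: 2  2  2  2  2
  Δ^3: 0  0  0  0
  Δ^4: 0  0  0
  Δ^5: 0  0
  Δ^6: 0
The second differences are constant (2) and nonzero, while all higher differences vanish, so the minimal degree is 2.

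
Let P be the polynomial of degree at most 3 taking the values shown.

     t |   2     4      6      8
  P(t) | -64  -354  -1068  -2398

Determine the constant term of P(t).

-6

Write P(t) = at^3 + bt^2 + ct + d. Substituting each data point gives a linear system:
  8a + 4b + 2c + d = -64
  64a + 16b + 4c + d = -354
  216a + 36b + 6c + d = -1068
  512a + 64b + 8c + d = -2398
Solving the system yields a = -4, b = -5, c = -3, d = -6.
So P(t) = -4t³ - 5t² - 3t - 6.
The constant term is -6.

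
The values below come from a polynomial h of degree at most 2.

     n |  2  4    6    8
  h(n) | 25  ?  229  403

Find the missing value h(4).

103

The 3 known points determine the degree-2 polynomial uniquely.
Write h(n) = an^2 + bn + c. Substituting each data point gives a linear system:
  4a + 2b + c = 25
  36a + 6b + c = 229
  64a + 8b + c = 403
Solving the system yields a = 6, b = 3, c = -5.
So h(n) = 6n² + 3n - 5.
Then h(4) = 103.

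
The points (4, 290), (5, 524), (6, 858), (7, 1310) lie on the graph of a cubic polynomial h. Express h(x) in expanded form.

h(x) = 3x^3 + 5x^2 + 6x - 6

Write h(x) = ax^3 + bx^2 + cx + d. Substituting each data point gives a linear system:
  64a + 16b + 4c + d = 290
  125a + 25b + 5c + d = 524
  216a + 36b + 6c + d = 858
  343a + 49b + 7c + d = 1310
Solving the system yields a = 3, b = 5, c = 6, d = -6.
So h(x) = 3x^3 + 5x^2 + 6x - 6.
Check: h(5) = 524. ✓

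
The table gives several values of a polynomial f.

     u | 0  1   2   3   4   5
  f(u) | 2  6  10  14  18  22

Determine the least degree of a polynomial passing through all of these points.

Forward differences of the values at u = 0, 1, 2, 3, 4, 5:
  f  : 2  6  10  14  18  22
  Δ  : 4  4  4  4  4
  Δ^2: 0  0  0  0
  Δ^3: 0  0  0
  Δ^4: 0  0
  Δ^5: 0
The first differences are constant (4) and nonzero, while all higher differences vanish, so the minimal degree is 1.

1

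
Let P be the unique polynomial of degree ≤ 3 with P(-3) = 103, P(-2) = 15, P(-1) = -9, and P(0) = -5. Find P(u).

P(u) = -6u^3 - 4u^2 + 6u - 5

Using the Lagrange interpolation formula with nodes -3, -2, -1, 0:
  L_0(u) = (u + 2)(u + 1)u / -6
  L_1(u) = (u + 3)(u + 1)u / 2
  L_2(u) = (u + 3)(u + 2)u / -2
  L_3(u) = (u + 3)(u + 2)(u + 1) / 6
Then P(u) = 103·L_0(u) + 15·L_1(u) - 9·L_2(u) - 5·L_3(u).
Expanding and collecting terms gives P(u) = -6u^3 - 4u^2 + 6u - 5.
Check: P(-3) = 103. ✓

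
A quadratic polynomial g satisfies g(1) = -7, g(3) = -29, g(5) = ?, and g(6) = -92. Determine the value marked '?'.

The 3 known points determine the degree-2 polynomial uniquely.
Write g(n) = an^2 + bn + c. Substituting each data point gives a linear system:
  a + b + c = -7
  9a + 3b + c = -29
  36a + 6b + c = -92
Solving the system yields a = -2, b = -3, c = -2.
So g(n) = -2n^2 - 3n - 2.
Then g(5) = -67.

-67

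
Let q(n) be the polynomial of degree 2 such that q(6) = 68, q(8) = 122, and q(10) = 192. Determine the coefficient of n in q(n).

Write q(n) = an^2 + bn + c. Substituting each data point gives a linear system:
  36a + 6b + c = 68
  64a + 8b + c = 122
  100a + 10b + c = 192
Solving the system yields a = 2, b = -1, c = 2.
So q(n) = 2n² - n + 2.
The coefficient of n is -1.

-1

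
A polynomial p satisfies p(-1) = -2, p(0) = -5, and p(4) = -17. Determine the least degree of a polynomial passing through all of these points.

Divided differences on the nodes -1, 0, 4:
  order 0: -2  -5  -17
  order 1: -3  -3
  order 2: 0
The order-1 divided differences are all -3 (nonzero) and every higher order vanishes, so the data lies on a polynomial of degree exactly 1.

1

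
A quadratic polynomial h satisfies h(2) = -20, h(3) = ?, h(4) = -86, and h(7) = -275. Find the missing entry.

-47

The 3 known points determine the degree-2 polynomial uniquely.
Write h(x) = ax^2 + bx + c. Substituting each data point gives a linear system:
  4a + 2b + c = -20
  16a + 4b + c = -86
  49a + 7b + c = -275
Solving the system yields a = -6, b = 3, c = -2.
So h(x) = -6x^2 + 3x - 2.
Then h(3) = -47.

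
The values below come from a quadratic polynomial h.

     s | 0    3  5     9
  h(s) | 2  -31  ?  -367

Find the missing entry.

-103

The 3 known points determine the degree-2 polynomial uniquely.
Write h(s) = as^2 + bs + c. Substituting each data point gives a linear system:
  c = 2
  9a + 3b + c = -31
  81a + 9b + c = -367
Solving the system yields a = -5, b = 4, c = 2.
So h(s) = -5s² + 4s + 2.
Then h(5) = -103.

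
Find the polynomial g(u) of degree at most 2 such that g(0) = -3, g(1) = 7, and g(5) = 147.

g(u) = 5u^2 + 5u - 3

Write g(u) = au^2 + bu + c. Substituting each data point gives a linear system:
  c = -3
  a + b + c = 7
  25a + 5b + c = 147
Solving the system yields a = 5, b = 5, c = -3.
So g(u) = 5u² + 5u - 3.
Check: g(1) = 7. ✓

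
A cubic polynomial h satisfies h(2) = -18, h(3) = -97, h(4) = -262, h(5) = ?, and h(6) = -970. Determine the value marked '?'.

On equispaced nodes a degree-3 polynomial has vanishing fourth forward difference, so
  h(2) - 4·h(3) + 6·h(4) - 4·h(5) + h(6) = 0.
Substituting the known values and solving for h(5):
  -4·h(5) = 2172
  h(5) = -543.

-543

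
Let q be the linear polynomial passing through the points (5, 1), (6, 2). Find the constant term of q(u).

-4

Write q(u) = au + b. Substituting each data point gives a linear system:
  5a + b = 1
  6a + b = 2
Solving the system yields a = 1, b = -4.
So q(u) = u - 4.
The constant term is -4.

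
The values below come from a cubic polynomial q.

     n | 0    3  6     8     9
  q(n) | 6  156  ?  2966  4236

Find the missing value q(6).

1242

The 4 known points determine the degree-3 polynomial uniquely.
Write q(n) = an^3 + bn^2 + cn + d. Substituting each data point gives a linear system:
  d = 6
  27a + 9b + 3c + d = 156
  512a + 64b + 8c + d = 2966
  729a + 81b + 9c + d = 4236
Solving the system yields a = 6, b = -2, c = 2, d = 6.
So q(n) = 6n³ - 2n² + 2n + 6.
Then q(6) = 1242.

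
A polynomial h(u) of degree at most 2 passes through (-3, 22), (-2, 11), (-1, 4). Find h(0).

Write h(u) = au^2 + bu + c. Substituting each data point gives a linear system:
  9a - 3b + c = 22
  4a - 2b + c = 11
  a - b + c = 4
Solving the system yields a = 2, b = -1, c = 1.
So h(u) = 2u² - u + 1.
Then h(0) = 1.

1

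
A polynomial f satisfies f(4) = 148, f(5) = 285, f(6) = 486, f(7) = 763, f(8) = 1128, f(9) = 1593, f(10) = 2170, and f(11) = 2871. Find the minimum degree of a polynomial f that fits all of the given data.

3

Forward differences of the values at s = 4, 5, 6, 7, 8, 9, 10, 11:
  f  : 148  285  486  763  1128  1593  2170  2871
  Δ  : 137  201  277  365  465  577  701
  Δ^2: 64  76  88  100  112  124
  Δ^3: 12  12  12  12  12
  Δ^4: 0  0  0  0
  Δ^5: 0  0  0
  Δ^6: 0  0
  Δ^7: 0
The third differences are constant (12) and nonzero, while all higher differences vanish, so the minimal degree is 3.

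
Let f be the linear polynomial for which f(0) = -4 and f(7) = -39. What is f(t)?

f(t) = -5t - 4

Write f(t) = at + b. Substituting each data point gives a linear system:
  b = -4
  7a + b = -39
Solving the system yields a = -5, b = -4.
So f(t) = -5t - 4.
Check: f(0) = -4. ✓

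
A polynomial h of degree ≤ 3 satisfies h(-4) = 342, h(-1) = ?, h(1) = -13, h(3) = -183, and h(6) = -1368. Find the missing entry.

-3

The 4 known points determine the degree-3 polynomial uniquely.
Write h(s) = as^3 + bs^2 + cs + d. Substituting each data point gives a linear system:
  -64a + 16b - 4c + d = 342
  a + b + c + d = -13
  27a + 9b + 3c + d = -183
  216a + 36b + 6c + d = -1368
Solving the system yields a = -6, b = -2, c = 1, d = -6.
So h(s) = -6s^3 - 2s^2 + s - 6.
Then h(-1) = -3.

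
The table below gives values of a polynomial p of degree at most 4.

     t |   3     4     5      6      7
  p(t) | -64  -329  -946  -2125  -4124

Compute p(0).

-1

Forward differences of the values at t = 3, 4, 5, 6, 7:
  p  : -64  -329  -946  -2125  -4124
  Δ  : -265  -617  -1179  -1999
  Δ^2: -352  -562  -820
  Δ^3: -210  -258
  Δ^4: -48
The fourth differences are constant, confirming degree 4.
Interpolating (Newton forward form) and evaluating at t = 0 gives p(0) = -1.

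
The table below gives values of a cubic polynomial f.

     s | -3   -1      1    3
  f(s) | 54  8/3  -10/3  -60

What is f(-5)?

740/3

Write f(s) = as^3 + bs^2 + cs + d. Substituting each data point gives a linear system:
  -27a + 9b - 3c + d = 54
  -a + b - c + d = 8/3
  a + b + c + d = -10/3
  27a + 9b + 3c + d = -60
Solving the system yields a = -2, b = -1/3, c = -1, d = 0.
So f(s) = -2s³ - (1/3)s² - s.
Then f(-5) = 740/3.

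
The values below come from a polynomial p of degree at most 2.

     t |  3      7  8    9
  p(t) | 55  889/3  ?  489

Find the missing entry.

1160/3

The 3 known points determine the degree-2 polynomial uniquely.
Write p(t) = at^2 + bt + c. Substituting each data point gives a linear system:
  9a + 3b + c = 55
  49a + 7b + c = 889/3
  81a + 9b + c = 489
Solving the system yields a = 6, b = 1/3, c = 0.
So p(t) = 6t^2 + (1/3)t.
Then p(8) = 1160/3.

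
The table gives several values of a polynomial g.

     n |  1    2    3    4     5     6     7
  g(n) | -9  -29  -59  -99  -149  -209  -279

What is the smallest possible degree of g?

2

Forward differences of the values at n = 1, 2, 3, 4, 5, 6, 7:
  g  : -9  -29  -59  -99  -149  -209  -279
  Δ  : -20  -30  -40  -50  -60  -70
  Δ^2: -10  -10  -10  -10  -10
  Δ^3: 0  0  0  0
  Δ^4: 0  0  0
  Δ^5: 0  0
  Δ^6: 0
The second differences are constant (-10) and nonzero, while all higher differences vanish, so the minimal degree is 2.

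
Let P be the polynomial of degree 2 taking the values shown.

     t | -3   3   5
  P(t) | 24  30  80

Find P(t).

P(t) = 3t^2 + t

Write P(t) = at^2 + bt + c. Substituting each data point gives a linear system:
  9a - 3b + c = 24
  9a + 3b + c = 30
  25a + 5b + c = 80
Solving the system yields a = 3, b = 1, c = 0.
So P(t) = 3t² + t.
Check: P(3) = 30. ✓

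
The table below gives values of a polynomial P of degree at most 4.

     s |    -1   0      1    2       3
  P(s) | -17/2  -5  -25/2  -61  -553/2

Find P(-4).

Forward differences of the values at s = -1, 0, 1, 2, 3:
  P  : -17/2  -5  -25/2  -61  -553/2
  Δ  : 7/2  -15/2  -97/2  -431/2
  Δ^2: -11  -41  -167
  Δ^3: -30  -126
  Δ^4: -96
The fourth differences are constant, confirming degree 4.
Interpolating (Newton forward form) and evaluating at s = -4 gives P(-4) = -1225.

-1225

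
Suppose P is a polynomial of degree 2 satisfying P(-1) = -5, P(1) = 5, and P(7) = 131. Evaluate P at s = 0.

Using the Lagrange interpolation formula with nodes -1, 1, 7:
  L_0(s) = (s - 1)(s - 7) / 16
  L_1(s) = (s + 1)(s - 7) / -12
  L_2(s) = (s + 1)(s - 1) / 48
Then P(s) = -5·L_0(s) + 5·L_1(s) + 131·L_2(s).
Expanding and collecting terms gives P(s) = 2s² + 5s - 2.
Evaluating at s = 0: P(0) = -2.

-2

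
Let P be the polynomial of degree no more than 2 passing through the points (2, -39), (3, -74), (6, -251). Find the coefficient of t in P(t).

-5

Write P(t) = at^2 + bt + c. Substituting each data point gives a linear system:
  4a + 2b + c = -39
  9a + 3b + c = -74
  36a + 6b + c = -251
Solving the system yields a = -6, b = -5, c = -5.
So P(t) = -6t^2 - 5t - 5.
The coefficient of t is -5.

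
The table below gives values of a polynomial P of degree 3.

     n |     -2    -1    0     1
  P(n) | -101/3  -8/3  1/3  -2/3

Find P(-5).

Using the Lagrange interpolation formula with nodes -2, -1, 0, 1:
  L_0(n) = (n + 1)n(n - 1) / -6
  L_1(n) = (n + 2)n(n - 1) / 2
  L_2(n) = (n + 2)(n + 1)(n - 1) / -2
  L_3(n) = (n + 2)(n + 1)n / 6
Then P(n) = -101/3·L_0(n) - 8/3·L_1(n) + 1/3·L_2(n) - 2/3·L_3(n).
Expanding and collecting terms gives P(n) = 4n^3 - 2n^2 - 3n + 1/3.
Evaluating at n = -5: P(-5) = -1604/3.

-1604/3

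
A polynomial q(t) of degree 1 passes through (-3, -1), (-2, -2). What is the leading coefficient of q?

-1

Write q(t) = at + b. Substituting each data point gives a linear system:
  -3a + b = -1
  -2a + b = -2
Solving the system yields a = -1, b = -4.
So q(t) = -t - 4.
The leading coefficient is -1.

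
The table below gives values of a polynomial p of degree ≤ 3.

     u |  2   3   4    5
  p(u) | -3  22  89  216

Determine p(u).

p(u) = 3u^3 - 6u^2 - 2u + 1

Write p(u) = au^3 + bu^2 + cu + d. Substituting each data point gives a linear system:
  8a + 4b + 2c + d = -3
  27a + 9b + 3c + d = 22
  64a + 16b + 4c + d = 89
  125a + 25b + 5c + d = 216
Solving the system yields a = 3, b = -6, c = -2, d = 1.
So p(u) = 3u³ - 6u² - 2u + 1.
Check: p(4) = 89. ✓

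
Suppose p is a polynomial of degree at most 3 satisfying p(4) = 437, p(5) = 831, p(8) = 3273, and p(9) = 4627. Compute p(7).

Write p(x) = ax^3 + bx^2 + cx + d. Substituting each data point gives a linear system:
  64a + 16b + 4c + d = 437
  125a + 25b + 5c + d = 831
  512a + 64b + 8c + d = 3273
  729a + 81b + 9c + d = 4627
Solving the system yields a = 6, b = 3, c = 1, d = 1.
So p(x) = 6x³ + 3x² + x + 1.
Then p(7) = 2213.

2213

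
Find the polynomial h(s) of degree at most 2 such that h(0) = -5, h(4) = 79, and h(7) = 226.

Using the Lagrange interpolation formula with nodes 0, 4, 7:
  L_0(s) = (s - 4)(s - 7) / 28
  L_1(s) = s(s - 7) / -12
  L_2(s) = s(s - 4) / 21
Then h(s) = -5·L_0(s) + 79·L_1(s) + 226·L_2(s).
Expanding and collecting terms gives h(s) = 4s² + 5s - 5.
Check: h(4) = 79. ✓

h(s) = 4s^2 + 5s - 5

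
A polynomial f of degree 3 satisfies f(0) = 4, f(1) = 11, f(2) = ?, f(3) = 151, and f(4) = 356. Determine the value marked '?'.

The 4 known points determine the degree-3 polynomial uniquely.
Write f(n) = an^3 + bn^2 + cn + d. Substituting each data point gives a linear system:
  d = 4
  a + b + c + d = 11
  27a + 9b + 3c + d = 151
  64a + 16b + 4c + d = 356
Solving the system yields a = 6, b = -3, c = 4, d = 4.
So f(n) = 6n³ - 3n² + 4n + 4.
Then f(2) = 48.

48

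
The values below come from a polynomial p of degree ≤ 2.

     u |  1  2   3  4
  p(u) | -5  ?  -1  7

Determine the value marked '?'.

-5

The 3 known points determine the degree-2 polynomial uniquely.
Write p(u) = au^2 + bu + c. Substituting each data point gives a linear system:
  a + b + c = -5
  9a + 3b + c = -1
  16a + 4b + c = 7
Solving the system yields a = 2, b = -6, c = -1.
So p(u) = 2u^2 - 6u - 1.
Then p(2) = -5.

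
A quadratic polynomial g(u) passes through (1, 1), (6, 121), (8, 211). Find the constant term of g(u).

Write g(u) = au^2 + bu + c. Substituting each data point gives a linear system:
  a + b + c = 1
  36a + 6b + c = 121
  64a + 8b + c = 211
Solving the system yields a = 3, b = 3, c = -5.
So g(u) = 3u² + 3u - 5.
The constant term is -5.

-5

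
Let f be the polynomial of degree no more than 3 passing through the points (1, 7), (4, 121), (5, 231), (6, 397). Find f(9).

1351

Write f(n) = an^3 + bn^2 + cn + d. Substituting each data point gives a linear system:
  a + b + c + d = 7
  64a + 16b + 4c + d = 121
  125a + 25b + 5c + d = 231
  216a + 36b + 6c + d = 397
Solving the system yields a = 2, b = -2, c = 6, d = 1.
So f(n) = 2n³ - 2n² + 6n + 1.
Then f(9) = 1351.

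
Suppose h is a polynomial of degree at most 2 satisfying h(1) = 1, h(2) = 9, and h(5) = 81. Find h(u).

h(u) = 4u^2 - 4u + 1

Write h(u) = au^2 + bu + c. Substituting each data point gives a linear system:
  a + b + c = 1
  4a + 2b + c = 9
  25a + 5b + c = 81
Solving the system yields a = 4, b = -4, c = 1.
So h(u) = 4u² - 4u + 1.
Check: h(5) = 81. ✓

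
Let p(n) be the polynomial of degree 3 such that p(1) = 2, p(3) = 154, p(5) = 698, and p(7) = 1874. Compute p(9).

Using the Lagrange interpolation formula with nodes 1, 3, 5, 7:
  L_0(n) = (n - 3)(n - 5)(n - 7) / -48
  L_1(n) = (n - 1)(n - 5)(n - 7) / 16
  L_2(n) = (n - 1)(n - 3)(n - 7) / -16
  L_3(n) = (n - 1)(n - 3)(n - 5) / 48
Then p(n) = 2·L_0(n) + 154·L_1(n) + 698·L_2(n) + 1874·L_3(n).
Expanding and collecting terms gives p(n) = 5n³ + 4n² - 5n - 2.
Evaluating at n = 9: p(9) = 3922.

3922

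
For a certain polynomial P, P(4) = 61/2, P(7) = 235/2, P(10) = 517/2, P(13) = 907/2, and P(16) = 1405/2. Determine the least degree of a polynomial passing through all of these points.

2

Forward differences of the values at s = 4, 7, 10, 13, 16:
  P  : 61/2  235/2  517/2  907/2  1405/2
  Δ  : 87  141  195  249
  Δ^2: 54  54  54
  Δ^3: 0  0
  Δ^4: 0
The second differences are constant (54) and nonzero, while all higher differences vanish, so the minimal degree is 2.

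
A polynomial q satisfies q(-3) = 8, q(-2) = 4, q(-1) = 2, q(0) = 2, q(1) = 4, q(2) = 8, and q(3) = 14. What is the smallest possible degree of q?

Forward differences of the values at u = -3, -2, -1, 0, 1, 2, 3:
  q  : 8  4  2  2  4  8  14
  Δ  : -4  -2  0  2  4  6
  Δ^2: 2  2  2  2  2
  Δ^3: 0  0  0  0
  Δ^4: 0  0  0
  Δ^5: 0  0
  Δ^6: 0
The second differences are constant (2) and nonzero, while all higher differences vanish, so the minimal degree is 2.

2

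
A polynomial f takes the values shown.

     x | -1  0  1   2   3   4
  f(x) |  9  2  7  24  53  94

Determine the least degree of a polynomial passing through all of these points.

Forward differences of the values at x = -1, 0, 1, 2, 3, 4:
  f  : 9  2  7  24  53  94
  Δ  : -7  5  17  29  41
  Δ^2: 12  12  12  12
  Δ^3: 0  0  0
  Δ^4: 0  0
  Δ^5: 0
The second differences are constant (12) and nonzero, while all higher differences vanish, so the minimal degree is 2.

2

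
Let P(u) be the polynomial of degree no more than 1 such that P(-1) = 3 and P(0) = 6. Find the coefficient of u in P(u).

3

Write P(u) = au + b. Substituting each data point gives a linear system:
  -a + b = 3
  b = 6
Solving the system yields a = 3, b = 6.
So P(u) = 3u + 6.
The leading coefficient is 3.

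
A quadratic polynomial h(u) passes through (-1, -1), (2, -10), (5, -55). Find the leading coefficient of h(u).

-2

Write h(u) = au^2 + bu + c. Substituting each data point gives a linear system:
  a - b + c = -1
  4a + 2b + c = -10
  25a + 5b + c = -55
Solving the system yields a = -2, b = -1, c = 0.
So h(u) = -2u^2 - u.
The leading coefficient is -2.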